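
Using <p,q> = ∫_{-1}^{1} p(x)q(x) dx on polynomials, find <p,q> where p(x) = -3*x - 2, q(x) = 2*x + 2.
<p,q> = -12

Expand the product: p(x)·q(x) = -6*x^2 - 10*x - 4.
∫_{-1}^{1} of each monomial x^k gives [2/(k+1) if k even, 0 if k odd]. Integrating term-by-term (or equivalently evaluating the antiderivative F(x) = -2*x^3 - 5*x^2 - 4*x at the endpoints):
  F(1) − F(−1) = -11 − (1) = -12.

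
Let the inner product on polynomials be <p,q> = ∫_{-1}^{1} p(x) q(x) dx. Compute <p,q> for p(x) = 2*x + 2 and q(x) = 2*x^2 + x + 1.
<p,q> = 8

Expand the product: p(x)·q(x) = 4*x^3 + 6*x^2 + 4*x + 2.
∫_{-1}^{1} of each monomial x^k gives [2/(k+1) if k even, 0 if k odd]. Integrating term-by-term (or equivalently evaluating the antiderivative F(x) = x^4 + 2*x^3 + 2*x^2 + 2*x at the endpoints):
  F(1) − F(−1) = 7 − (-1) = 8.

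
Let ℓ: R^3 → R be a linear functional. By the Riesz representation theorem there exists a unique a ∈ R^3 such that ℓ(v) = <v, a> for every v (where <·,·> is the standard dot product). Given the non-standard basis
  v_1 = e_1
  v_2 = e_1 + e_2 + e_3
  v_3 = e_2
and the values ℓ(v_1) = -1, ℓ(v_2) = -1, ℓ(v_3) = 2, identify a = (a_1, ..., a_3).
a = (-1, 2, -2)

Write a = (a_1, ..., a_3) in the standard basis. For each basis vector v_i, ℓ(v_i) = <v_i, a> is a linear equation in the a_j's. Collect the n equations into a matrix system V a = ℓ, where row i of V is v_i (expressed in the standard basis). Since V is invertible (lower-triangular with 1s on the diagonal, up to permutation), solve by back-substitution:
  V =
[[1, 0, 0],
 [1, 1, 1],
 [0, 1, 0]]
  V a = (-1, -1, 2)
Solving gives a = (-1, 2, -2).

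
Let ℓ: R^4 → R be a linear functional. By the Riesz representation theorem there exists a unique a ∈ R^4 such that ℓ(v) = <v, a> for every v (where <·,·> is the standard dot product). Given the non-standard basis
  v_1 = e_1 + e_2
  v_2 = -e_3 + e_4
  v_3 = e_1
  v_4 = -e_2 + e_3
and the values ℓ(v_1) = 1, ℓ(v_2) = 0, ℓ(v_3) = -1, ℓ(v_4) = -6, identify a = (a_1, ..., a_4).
a = (-1, 2, -4, -4)

Write a = (a_1, ..., a_4) in the standard basis. For each basis vector v_i, ℓ(v_i) = <v_i, a> is a linear equation in the a_j's. Collect the n equations into a matrix system V a = ℓ, where row i of V is v_i (expressed in the standard basis). Since V is invertible (lower-triangular with 1s on the diagonal, up to permutation), solve by back-substitution:
  V =
[[1, 1, 0, 0],
 [0, 0, -1, 1],
 [1, 0, 0, 0],
 [0, -1, 1, 0]]
  V a = (1, 0, -1, -6)
Solving gives a = (-1, 2, -4, -4).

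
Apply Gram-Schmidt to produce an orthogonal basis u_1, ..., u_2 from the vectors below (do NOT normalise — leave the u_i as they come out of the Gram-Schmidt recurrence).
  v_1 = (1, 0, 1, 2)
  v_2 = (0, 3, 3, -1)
Orthogonal basis:
  u_1 = (1, 0, 1, 2)
  u_2 = (-1/6, 3, 17/6, -4/3)

Apply the Gram-Schmidt recurrence
  u_1 = v_1
  u_i = v_i − Σ_{j<i} ((v_i · u_j) / (u_j · u_j)) · u_j.

Step by step this gives:
  u_1 = (1, 0, 1, 2)
  u_2 = (-1/6, 3, 17/6, -4/3)

Orthogonality check:
  u_2 · u_1 = 0 (should be 0)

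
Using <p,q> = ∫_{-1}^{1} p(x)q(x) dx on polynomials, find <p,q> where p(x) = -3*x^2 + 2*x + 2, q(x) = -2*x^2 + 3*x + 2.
<p,q> = 116/15

Expand the product: p(x)·q(x) = 6*x^4 - 13*x^3 - 4*x^2 + 10*x + 4.
∫_{-1}^{1} of each monomial x^k gives [2/(k+1) if k even, 0 if k odd]. Integrating term-by-term (or equivalently evaluating the antiderivative F(x) = 6*x^5/5 - 13*x^4/4 - 4*x^3/3 + 5*x^2 + 4*x at the endpoints):
  F(1) − F(−1) = 337/60 − (-127/60) = 116/15.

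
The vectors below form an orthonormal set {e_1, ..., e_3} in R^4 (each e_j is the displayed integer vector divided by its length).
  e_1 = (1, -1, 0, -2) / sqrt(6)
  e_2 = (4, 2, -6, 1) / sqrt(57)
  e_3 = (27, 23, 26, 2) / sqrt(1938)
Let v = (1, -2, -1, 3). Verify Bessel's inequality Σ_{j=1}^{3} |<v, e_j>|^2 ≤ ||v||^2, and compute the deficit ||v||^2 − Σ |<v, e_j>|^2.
Σ |<v, e_j>|^2 = 63/17; ||v||^2 = 15; deficit = 192/17

Write each e_j = u_j / sqrt(<u_j, u_j>) where u_j is the displayed integer vector. Then <v, e_j> = <v, u_j> / sqrt(<u_j, u_j>), so |<v, e_j>|^2 = <v, u_j>^2 / <u_j, u_j>.
Coefficients: <v, e_1> = -3/sqrt(6), <v, e_2> = 9/sqrt(57), <v, e_3> = -39/sqrt(1938).
Square and sum: Σ |<v, e_j>|^2 = 63/17.
Compute ||v||^2 = v·v = 15.
Deficit = 15 − 63/17 = 192/17 ≥ 0, confirming Bessel's inequality. (The deficit equals ||v − Σ <v,e_j> e_j||^2, the squared distance from v to span{e_j}.)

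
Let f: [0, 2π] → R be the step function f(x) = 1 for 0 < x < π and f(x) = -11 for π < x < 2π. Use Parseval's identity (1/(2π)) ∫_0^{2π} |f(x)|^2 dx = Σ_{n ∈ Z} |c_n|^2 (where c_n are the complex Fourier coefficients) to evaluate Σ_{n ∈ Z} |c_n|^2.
Σ |c_n|^2 = 61

Parseval equates the L^2 energy of f (normalised by 1/(2π)) with the ℓ^2 sum of its Fourier coefficients: (1/(2π)) ∫_0^{2π} |f|^2 = Σ |c_n|^2.
Compute the left side: (1/(2π)) [∫_0^π 1^2 dx + ∫_π^{2π} (-11)^2 dx] = (1/(2π)) · (1π + 121π) = (1 + 121)/2 = 61.
So Σ_{n ∈ Z} |c_n|^2 = 61.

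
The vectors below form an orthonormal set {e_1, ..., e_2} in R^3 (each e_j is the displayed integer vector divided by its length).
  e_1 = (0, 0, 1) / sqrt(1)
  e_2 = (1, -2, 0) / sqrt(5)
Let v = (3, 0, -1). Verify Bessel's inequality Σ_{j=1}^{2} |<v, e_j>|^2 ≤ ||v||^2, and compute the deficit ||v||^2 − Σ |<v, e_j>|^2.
Σ |<v, e_j>|^2 = 14/5; ||v||^2 = 10; deficit = 36/5

Write each e_j = u_j / sqrt(<u_j, u_j>) where u_j is the displayed integer vector. Then <v, e_j> = <v, u_j> / sqrt(<u_j, u_j>), so |<v, e_j>|^2 = <v, u_j>^2 / <u_j, u_j>.
Coefficients: <v, e_1> = -1/sqrt(1), <v, e_2> = 3/sqrt(5).
Square and sum: Σ |<v, e_j>|^2 = 14/5.
Compute ||v||^2 = v·v = 10.
Deficit = 10 − 14/5 = 36/5 ≥ 0, confirming Bessel's inequality. (The deficit equals ||v − Σ <v,e_j> e_j||^2, the squared distance from v to span{e_j}.)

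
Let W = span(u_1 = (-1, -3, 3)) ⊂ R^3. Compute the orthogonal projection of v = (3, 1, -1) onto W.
proj_W(v) = (9/19, 27/19, -27/19)

Set up U = [u_1 | ... | u_1] ∈ R^(3×1). The projector onto W = col(U) is P = U (U^T U)^(-1) U^T.
Compute U^T U =
  [19],
and U^T v = (-9).
Solve U^T U · c = U^T v for the coefficients: c = (-9/19). The projection is proj_W(v) = U c.
Check: (v - proj_W(v)) · u_1 = 0  (should be 0).
Result: proj_W(v) = (9/19, 27/19, -27/19).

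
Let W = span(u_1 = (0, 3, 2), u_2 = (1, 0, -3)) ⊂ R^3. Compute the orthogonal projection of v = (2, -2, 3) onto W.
proj_W(v) = (-91/94, -63/47, 189/94)

Set up U = [u_1 | ... | u_2] ∈ R^(3×2). The projector onto W = col(U) is P = U (U^T U)^(-1) U^T.
Compute U^T U =
  [13, -6]
  [-6, 10],
and U^T v = (0, -7).
Solve U^T U · c = U^T v for the coefficients: c = (-21/47, -91/94). The projection is proj_W(v) = U c.
Check: (v - proj_W(v)) · u_1 = 0  (should be 0).
Check: (v - proj_W(v)) · u_2 = 0  (should be 0).
Result: proj_W(v) = (-91/94, -63/47, 189/94).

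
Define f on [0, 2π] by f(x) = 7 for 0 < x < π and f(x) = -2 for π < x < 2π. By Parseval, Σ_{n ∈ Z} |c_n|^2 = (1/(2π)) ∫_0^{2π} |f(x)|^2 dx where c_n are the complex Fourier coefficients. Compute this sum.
Σ |c_n|^2 = 53/2

Parseval equates the L^2 energy of f (normalised by 1/(2π)) with the ℓ^2 sum of its Fourier coefficients: (1/(2π)) ∫_0^{2π} |f|^2 = Σ |c_n|^2.
Compute the left side: (1/(2π)) [∫_0^π 7^2 dx + ∫_π^{2π} (-2)^2 dx] = (1/(2π)) · (49π + 4π) = (49 + 4)/2 = 53/2.
So Σ_{n ∈ Z} |c_n|^2 = 53/2.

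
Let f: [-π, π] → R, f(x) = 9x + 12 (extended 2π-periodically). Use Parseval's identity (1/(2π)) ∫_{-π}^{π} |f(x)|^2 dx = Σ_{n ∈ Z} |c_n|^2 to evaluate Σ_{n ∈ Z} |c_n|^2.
Σ |c_n|^2 = 27π^2 + 144

Expand and integrate term by term over [-π, π]:
  ∫ (9x)^2 dx = 81·(2π^3/3); ∫ 2·9·(12)·x dx = 0 (odd integrand); ∫ 12^2 dx = 144·2π.
So (1/(2π)) ∫_{-π}^{π} (9x + 12)^2 dx = 81π^2/3 + 144 = 27π^2 + 144.
Parseval ⇒ Σ |c_n|^2 = 27π^2 + 144.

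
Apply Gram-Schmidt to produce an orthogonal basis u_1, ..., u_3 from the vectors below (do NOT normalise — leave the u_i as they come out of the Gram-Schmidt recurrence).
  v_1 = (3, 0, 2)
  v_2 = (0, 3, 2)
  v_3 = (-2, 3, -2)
Orthogonal basis:
  u_1 = (3, 0, 2)
  u_2 = (-12/13, 3, 18/13)
  u_3 = (16/17, 16/17, -24/17)

Apply the Gram-Schmidt recurrence
  u_1 = v_1
  u_i = v_i − Σ_{j<i} ((v_i · u_j) / (u_j · u_j)) · u_j.

Step by step this gives:
  u_1 = (3, 0, 2)
  u_2 = (-12/13, 3, 18/13)
  u_3 = (16/17, 16/17, -24/17)

Orthogonality check:
  u_2 · u_1 = 0 (should be 0)
  u_3 · u_1 = 0 (should be 0)
  u_3 · u_2 = 0 (should be 0)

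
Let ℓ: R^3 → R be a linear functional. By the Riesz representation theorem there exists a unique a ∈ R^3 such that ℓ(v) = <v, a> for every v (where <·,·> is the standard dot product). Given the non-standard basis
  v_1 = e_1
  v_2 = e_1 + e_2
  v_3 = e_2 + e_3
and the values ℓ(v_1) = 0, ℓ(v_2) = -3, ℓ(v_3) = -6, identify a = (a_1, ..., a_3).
a = (0, -3, -3)

Write a = (a_1, ..., a_3) in the standard basis. For each basis vector v_i, ℓ(v_i) = <v_i, a> is a linear equation in the a_j's. Collect the n equations into a matrix system V a = ℓ, where row i of V is v_i (expressed in the standard basis). Since V is invertible (lower-triangular with 1s on the diagonal, up to permutation), solve by back-substitution:
  V =
[[1, 0, 0],
 [1, 1, 0],
 [0, 1, 1]]
  V a = (0, -3, -6)
Solving gives a = (0, -3, -3).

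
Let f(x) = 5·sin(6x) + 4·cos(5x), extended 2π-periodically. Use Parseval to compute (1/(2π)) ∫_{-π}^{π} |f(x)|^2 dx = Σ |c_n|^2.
Σ |c_n|^2 = 41/2

Expand |f|^2 and use orthogonality of {sin(nx), cos(mx)} on [-π, π]:
  ∫_{-π}^{π} sin(nx)^2 dx = π, ∫ cos(mx)^2 dx = π, and cross terms integrate to 0.
So ∫_{-π}^{π} f(x)^2 dx = 5^2 · π + 4^2 · π = (25 + 16)π.
Divide by 2π: (25 + 16)/2 = 41/2.
By Parseval, this equals Σ |c_n|^2.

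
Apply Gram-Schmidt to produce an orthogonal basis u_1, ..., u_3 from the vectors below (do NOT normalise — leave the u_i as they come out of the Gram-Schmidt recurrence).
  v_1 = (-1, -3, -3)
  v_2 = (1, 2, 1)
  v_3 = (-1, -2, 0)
Orthogonal basis:
  u_1 = (-1, -3, -3)
  u_2 = (9/19, 8/19, -11/19)
  u_3 = (3/14, -1/7, 1/14)

Apply the Gram-Schmidt recurrence
  u_1 = v_1
  u_i = v_i − Σ_{j<i} ((v_i · u_j) / (u_j · u_j)) · u_j.

Step by step this gives:
  u_1 = (-1, -3, -3)
  u_2 = (9/19, 8/19, -11/19)
  u_3 = (3/14, -1/7, 1/14)

Orthogonality check:
  u_2 · u_1 = 0 (should be 0)
  u_3 · u_1 = 0 (should be 0)
  u_3 · u_2 = 0 (should be 0)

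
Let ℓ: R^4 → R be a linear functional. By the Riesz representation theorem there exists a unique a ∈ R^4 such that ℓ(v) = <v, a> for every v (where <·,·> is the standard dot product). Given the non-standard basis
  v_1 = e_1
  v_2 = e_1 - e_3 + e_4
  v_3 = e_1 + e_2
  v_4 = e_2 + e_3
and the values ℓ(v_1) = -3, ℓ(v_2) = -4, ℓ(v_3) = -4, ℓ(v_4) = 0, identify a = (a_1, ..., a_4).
a = (-3, -1, 1, 0)

Write a = (a_1, ..., a_4) in the standard basis. For each basis vector v_i, ℓ(v_i) = <v_i, a> is a linear equation in the a_j's. Collect the n equations into a matrix system V a = ℓ, where row i of V is v_i (expressed in the standard basis). Since V is invertible (lower-triangular with 1s on the diagonal, up to permutation), solve by back-substitution:
  V =
[[1, 0, 0, 0],
 [1, 0, -1, 1],
 [1, 1, 0, 0],
 [0, 1, 1, 0]]
  V a = (-3, -4, -4, 0)
Solving gives a = (-3, -1, 1, 0).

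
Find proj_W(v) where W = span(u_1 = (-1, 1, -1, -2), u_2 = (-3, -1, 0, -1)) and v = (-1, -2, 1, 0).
proj_W(v) = (-87/61, -85/61, 42/61, 41/61)

Set up U = [u_1 | ... | u_2] ∈ R^(4×2). The projector onto W = col(U) is P = U (U^T U)^(-1) U^T.
Compute U^T U =
  [7, 4]
  [4, 11],
and U^T v = (-2, 5).
Solve U^T U · c = U^T v for the coefficients: c = (-42/61, 43/61). The projection is proj_W(v) = U c.
Check: (v - proj_W(v)) · u_1 = 0  (should be 0).
Check: (v - proj_W(v)) · u_2 = 0  (should be 0).
Result: proj_W(v) = (-87/61, -85/61, 42/61, 41/61).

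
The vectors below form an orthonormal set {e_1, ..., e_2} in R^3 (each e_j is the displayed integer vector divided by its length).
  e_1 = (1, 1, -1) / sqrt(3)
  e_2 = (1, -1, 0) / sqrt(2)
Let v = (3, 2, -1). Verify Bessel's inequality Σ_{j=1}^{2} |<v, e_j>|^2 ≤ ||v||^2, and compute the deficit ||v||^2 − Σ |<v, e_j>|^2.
Σ |<v, e_j>|^2 = 25/2; ||v||^2 = 14; deficit = 3/2

Write each e_j = u_j / sqrt(<u_j, u_j>) where u_j is the displayed integer vector. Then <v, e_j> = <v, u_j> / sqrt(<u_j, u_j>), so |<v, e_j>|^2 = <v, u_j>^2 / <u_j, u_j>.
Coefficients: <v, e_1> = 6/sqrt(3), <v, e_2> = 1/sqrt(2).
Square and sum: Σ |<v, e_j>|^2 = 25/2.
Compute ||v||^2 = v·v = 14.
Deficit = 14 − 25/2 = 3/2 ≥ 0, confirming Bessel's inequality. (The deficit equals ||v − Σ <v,e_j> e_j||^2, the squared distance from v to span{e_j}.)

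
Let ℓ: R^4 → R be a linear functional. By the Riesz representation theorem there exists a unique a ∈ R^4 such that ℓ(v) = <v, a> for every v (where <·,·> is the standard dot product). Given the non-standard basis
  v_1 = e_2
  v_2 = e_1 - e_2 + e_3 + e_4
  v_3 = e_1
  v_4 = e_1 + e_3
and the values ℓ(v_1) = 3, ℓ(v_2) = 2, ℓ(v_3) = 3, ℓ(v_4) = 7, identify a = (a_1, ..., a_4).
a = (3, 3, 4, -2)

Write a = (a_1, ..., a_4) in the standard basis. For each basis vector v_i, ℓ(v_i) = <v_i, a> is a linear equation in the a_j's. Collect the n equations into a matrix system V a = ℓ, where row i of V is v_i (expressed in the standard basis). Since V is invertible (lower-triangular with 1s on the diagonal, up to permutation), solve by back-substitution:
  V =
[[0, 1, 0, 0],
 [1, -1, 1, 1],
 [1, 0, 0, 0],
 [1, 0, 1, 0]]
  V a = (3, 2, 3, 7)
Solving gives a = (3, 3, 4, -2).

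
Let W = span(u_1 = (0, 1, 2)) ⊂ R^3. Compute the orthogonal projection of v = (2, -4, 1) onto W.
proj_W(v) = (0, -2/5, -4/5)

Set up U = [u_1 | ... | u_1] ∈ R^(3×1). The projector onto W = col(U) is P = U (U^T U)^(-1) U^T.
Compute U^T U =
  [5],
and U^T v = (-2).
Solve U^T U · c = U^T v for the coefficients: c = (-2/5). The projection is proj_W(v) = U c.
Check: (v - proj_W(v)) · u_1 = 0  (should be 0).
Result: proj_W(v) = (0, -2/5, -4/5).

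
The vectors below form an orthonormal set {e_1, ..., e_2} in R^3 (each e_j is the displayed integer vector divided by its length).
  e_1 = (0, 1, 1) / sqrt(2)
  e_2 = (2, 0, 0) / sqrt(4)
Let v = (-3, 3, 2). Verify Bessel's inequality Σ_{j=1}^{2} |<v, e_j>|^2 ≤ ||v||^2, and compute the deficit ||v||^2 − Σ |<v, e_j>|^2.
Σ |<v, e_j>|^2 = 43/2; ||v||^2 = 22; deficit = 1/2

Write each e_j = u_j / sqrt(<u_j, u_j>) where u_j is the displayed integer vector. Then <v, e_j> = <v, u_j> / sqrt(<u_j, u_j>), so |<v, e_j>|^2 = <v, u_j>^2 / <u_j, u_j>.
Coefficients: <v, e_1> = 5/sqrt(2), <v, e_2> = -6/sqrt(4).
Square and sum: Σ |<v, e_j>|^2 = 43/2.
Compute ||v||^2 = v·v = 22.
Deficit = 22 − 43/2 = 1/2 ≥ 0, confirming Bessel's inequality. (The deficit equals ||v − Σ <v,e_j> e_j||^2, the squared distance from v to span{e_j}.)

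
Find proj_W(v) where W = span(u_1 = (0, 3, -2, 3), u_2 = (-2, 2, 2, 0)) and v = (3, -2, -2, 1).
proj_W(v) = (31/13, -25/13, -35/13, 6/13)

Set up U = [u_1 | ... | u_2] ∈ R^(4×2). The projector onto W = col(U) is P = U (U^T U)^(-1) U^T.
Compute U^T U =
  [22, 2]
  [2, 12],
and U^T v = (1, -14).
Solve U^T U · c = U^T v for the coefficients: c = (2/13, -31/26). The projection is proj_W(v) = U c.
Check: (v - proj_W(v)) · u_1 = 0  (should be 0).
Check: (v - proj_W(v)) · u_2 = 0  (should be 0).
Result: proj_W(v) = (31/13, -25/13, -35/13, 6/13).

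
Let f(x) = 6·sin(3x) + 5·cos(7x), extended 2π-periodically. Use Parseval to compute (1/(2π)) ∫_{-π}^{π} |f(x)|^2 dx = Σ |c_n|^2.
Σ |c_n|^2 = 61/2

Expand |f|^2 and use orthogonality of {sin(nx), cos(mx)} on [-π, π]:
  ∫_{-π}^{π} sin(nx)^2 dx = π, ∫ cos(mx)^2 dx = π, and cross terms integrate to 0.
So ∫_{-π}^{π} f(x)^2 dx = 6^2 · π + 5^2 · π = (36 + 25)π.
Divide by 2π: (36 + 25)/2 = 61/2.
By Parseval, this equals Σ |c_n|^2.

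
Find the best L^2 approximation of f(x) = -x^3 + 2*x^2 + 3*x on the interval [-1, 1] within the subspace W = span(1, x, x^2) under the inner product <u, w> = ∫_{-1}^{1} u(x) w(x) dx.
g(x) = 2*x^2 + 12*x/5

The best approximation g ∈ W is the orthogonal projection of f onto W. Writing g = a_0 + a_1 x + a_2 x^2, the coefficients solve the normal equations G · a = b where
  G_{ij} = <φ_i, φ_j> and b_i = <f, φ_i>, with φ_0 = 1, φ_1 = x, φ_2 = x^2.
G =
  [2, 0, 2/3]
  [0, 2/3, 0]
  [2/3, 0, 2/5],
b = (4/3, 8/5, 4/5).
Solving gives a_0 = 0, a_1 = 12/5, a_2 = 2, so
  g(x) = 2*x^2 + 12*x/5.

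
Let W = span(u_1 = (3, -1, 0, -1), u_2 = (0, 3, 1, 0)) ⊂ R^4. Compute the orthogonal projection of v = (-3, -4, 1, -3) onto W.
proj_W(v) = (-159/101, -328/101, -127/101, 53/101)

Set up U = [u_1 | ... | u_2] ∈ R^(4×2). The projector onto W = col(U) is P = U (U^T U)^(-1) U^T.
Compute U^T U =
  [11, -3]
  [-3, 10],
and U^T v = (-2, -11).
Solve U^T U · c = U^T v for the coefficients: c = (-53/101, -127/101). The projection is proj_W(v) = U c.
Check: (v - proj_W(v)) · u_1 = 0  (should be 0).
Check: (v - proj_W(v)) · u_2 = 0  (should be 0).
Result: proj_W(v) = (-159/101, -328/101, -127/101, 53/101).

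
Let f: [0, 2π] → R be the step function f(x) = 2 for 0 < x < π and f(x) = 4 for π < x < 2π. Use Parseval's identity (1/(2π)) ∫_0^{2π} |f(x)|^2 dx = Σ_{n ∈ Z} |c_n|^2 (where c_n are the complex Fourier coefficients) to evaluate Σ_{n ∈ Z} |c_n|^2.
Σ |c_n|^2 = 10

Parseval equates the L^2 energy of f (normalised by 1/(2π)) with the ℓ^2 sum of its Fourier coefficients: (1/(2π)) ∫_0^{2π} |f|^2 = Σ |c_n|^2.
Compute the left side: (1/(2π)) [∫_0^π 2^2 dx + ∫_π^{2π} 4^2 dx] = (1/(2π)) · (4π + 16π) = (4 + 16)/2 = 10.
So Σ_{n ∈ Z} |c_n|^2 = 10.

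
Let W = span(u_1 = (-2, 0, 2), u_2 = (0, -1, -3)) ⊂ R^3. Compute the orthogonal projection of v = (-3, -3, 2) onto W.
proj_W(v) = (-41/11, -9/11, 14/11)

Set up U = [u_1 | ... | u_2] ∈ R^(3×2). The projector onto W = col(U) is P = U (U^T U)^(-1) U^T.
Compute U^T U =
  [8, -6]
  [-6, 10],
and U^T v = (10, -3).
Solve U^T U · c = U^T v for the coefficients: c = (41/22, 9/11). The projection is proj_W(v) = U c.
Check: (v - proj_W(v)) · u_1 = 0  (should be 0).
Check: (v - proj_W(v)) · u_2 = 0  (should be 0).
Result: proj_W(v) = (-41/11, -9/11, 14/11).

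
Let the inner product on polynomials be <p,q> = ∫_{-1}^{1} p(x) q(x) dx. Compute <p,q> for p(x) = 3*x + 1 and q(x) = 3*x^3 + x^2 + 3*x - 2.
<p,q> = 94/15

Expand the product: p(x)·q(x) = 9*x^4 + 6*x^3 + 10*x^2 - 3*x - 2.
∫_{-1}^{1} of each monomial x^k gives [2/(k+1) if k even, 0 if k odd]. Integrating term-by-term (or equivalently evaluating the antiderivative F(x) = 9*x^5/5 + 3*x^4/2 + 10*x^3/3 - 3*x^2/2 - 2*x at the endpoints):
  F(1) − F(−1) = 47/15 − (-47/15) = 94/15.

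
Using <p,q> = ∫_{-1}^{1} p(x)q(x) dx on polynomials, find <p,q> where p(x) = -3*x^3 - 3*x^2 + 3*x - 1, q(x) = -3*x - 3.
<p,q> = 48/5

Expand the product: p(x)·q(x) = 9*x^4 + 18*x^3 - 6*x + 3.
∫_{-1}^{1} of each monomial x^k gives [2/(k+1) if k even, 0 if k odd]. Integrating term-by-term (or equivalently evaluating the antiderivative F(x) = 9*x^5/5 + 9*x^4/2 - 3*x^2 + 3*x at the endpoints):
  F(1) − F(−1) = 63/10 − (-33/10) = 48/5.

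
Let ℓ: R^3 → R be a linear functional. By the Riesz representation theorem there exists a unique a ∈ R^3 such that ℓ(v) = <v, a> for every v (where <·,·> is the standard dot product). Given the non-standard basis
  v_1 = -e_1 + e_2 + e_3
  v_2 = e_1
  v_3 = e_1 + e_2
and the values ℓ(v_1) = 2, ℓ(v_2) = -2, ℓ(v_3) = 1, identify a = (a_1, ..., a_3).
a = (-2, 3, -3)

Write a = (a_1, ..., a_3) in the standard basis. For each basis vector v_i, ℓ(v_i) = <v_i, a> is a linear equation in the a_j's. Collect the n equations into a matrix system V a = ℓ, where row i of V is v_i (expressed in the standard basis). Since V is invertible (lower-triangular with 1s on the diagonal, up to permutation), solve by back-substitution:
  V =
[[-1, 1, 1],
 [1, 0, 0],
 [1, 1, 0]]
  V a = (2, -2, 1)
Solving gives a = (-2, 3, -3).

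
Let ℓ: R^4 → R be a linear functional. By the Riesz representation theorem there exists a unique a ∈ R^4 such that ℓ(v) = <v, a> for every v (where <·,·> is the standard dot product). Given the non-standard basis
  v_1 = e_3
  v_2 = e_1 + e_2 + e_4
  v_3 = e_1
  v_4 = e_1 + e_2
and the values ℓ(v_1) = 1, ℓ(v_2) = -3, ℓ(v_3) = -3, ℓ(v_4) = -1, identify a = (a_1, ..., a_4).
a = (-3, 2, 1, -2)

Write a = (a_1, ..., a_4) in the standard basis. For each basis vector v_i, ℓ(v_i) = <v_i, a> is a linear equation in the a_j's. Collect the n equations into a matrix system V a = ℓ, where row i of V is v_i (expressed in the standard basis). Since V is invertible (lower-triangular with 1s on the diagonal, up to permutation), solve by back-substitution:
  V =
[[0, 0, 1, 0],
 [1, 1, 0, 1],
 [1, 0, 0, 0],
 [1, 1, 0, 0]]
  V a = (1, -3, -3, -1)
Solving gives a = (-3, 2, 1, -2).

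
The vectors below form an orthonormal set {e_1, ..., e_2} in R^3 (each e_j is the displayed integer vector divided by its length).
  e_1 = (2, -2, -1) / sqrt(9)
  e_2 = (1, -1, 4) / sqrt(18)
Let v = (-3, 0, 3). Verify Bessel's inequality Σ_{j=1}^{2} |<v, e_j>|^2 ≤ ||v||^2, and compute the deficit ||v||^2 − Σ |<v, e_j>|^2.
Σ |<v, e_j>|^2 = 27/2; ||v||^2 = 18; deficit = 9/2

Write each e_j = u_j / sqrt(<u_j, u_j>) where u_j is the displayed integer vector. Then <v, e_j> = <v, u_j> / sqrt(<u_j, u_j>), so |<v, e_j>|^2 = <v, u_j>^2 / <u_j, u_j>.
Coefficients: <v, e_1> = -9/sqrt(9), <v, e_2> = 9/sqrt(18).
Square and sum: Σ |<v, e_j>|^2 = 27/2.
Compute ||v||^2 = v·v = 18.
Deficit = 18 − 27/2 = 9/2 ≥ 0, confirming Bessel's inequality. (The deficit equals ||v − Σ <v,e_j> e_j||^2, the squared distance from v to span{e_j}.)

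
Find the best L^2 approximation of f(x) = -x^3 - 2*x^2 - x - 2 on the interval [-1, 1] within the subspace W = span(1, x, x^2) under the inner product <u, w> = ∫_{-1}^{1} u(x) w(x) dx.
g(x) = -2*x^2 - 8*x/5 - 2

The best approximation g ∈ W is the orthogonal projection of f onto W. Writing g = a_0 + a_1 x + a_2 x^2, the coefficients solve the normal equations G · a = b where
  G_{ij} = <φ_i, φ_j> and b_i = <f, φ_i>, with φ_0 = 1, φ_1 = x, φ_2 = x^2.
G =
  [2, 0, 2/3]
  [0, 2/3, 0]
  [2/3, 0, 2/5],
b = (-16/3, -16/15, -32/15).
Solving gives a_0 = -2, a_1 = -8/5, a_2 = -2, so
  g(x) = -2*x^2 - 8*x/5 - 2.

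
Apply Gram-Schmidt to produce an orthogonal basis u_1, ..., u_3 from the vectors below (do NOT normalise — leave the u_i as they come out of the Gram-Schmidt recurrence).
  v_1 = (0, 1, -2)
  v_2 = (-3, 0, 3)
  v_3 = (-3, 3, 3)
Orthogonal basis:
  u_1 = (0, 1, -2)
  u_2 = (-3, 6/5, 3/5)
  u_3 = (1, 2, 1)

Apply the Gram-Schmidt recurrence
  u_1 = v_1
  u_i = v_i − Σ_{j<i} ((v_i · u_j) / (u_j · u_j)) · u_j.

Step by step this gives:
  u_1 = (0, 1, -2)
  u_2 = (-3, 6/5, 3/5)
  u_3 = (1, 2, 1)

Orthogonality check:
  u_2 · u_1 = 0 (should be 0)
  u_3 · u_1 = 0 (should be 0)
  u_3 · u_2 = 0 (should be 0)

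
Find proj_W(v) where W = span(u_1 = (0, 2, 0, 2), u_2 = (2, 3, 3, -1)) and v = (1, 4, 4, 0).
proj_W(v) = (44/21, 86/21, 22/7, -2/21)

Set up U = [u_1 | ... | u_2] ∈ R^(4×2). The projector onto W = col(U) is P = U (U^T U)^(-1) U^T.
Compute U^T U =
  [8, 4]
  [4, 23],
and U^T v = (8, 26).
Solve U^T U · c = U^T v for the coefficients: c = (10/21, 22/21). The projection is proj_W(v) = U c.
Check: (v - proj_W(v)) · u_1 = 0  (should be 0).
Check: (v - proj_W(v)) · u_2 = 0  (should be 0).
Result: proj_W(v) = (44/21, 86/21, 22/7, -2/21).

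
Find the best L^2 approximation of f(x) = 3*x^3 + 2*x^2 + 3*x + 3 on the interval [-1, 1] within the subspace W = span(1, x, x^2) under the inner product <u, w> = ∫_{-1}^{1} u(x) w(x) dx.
g(x) = 2*x^2 + 24*x/5 + 3

The best approximation g ∈ W is the orthogonal projection of f onto W. Writing g = a_0 + a_1 x + a_2 x^2, the coefficients solve the normal equations G · a = b where
  G_{ij} = <φ_i, φ_j> and b_i = <f, φ_i>, with φ_0 = 1, φ_1 = x, φ_2 = x^2.
G =
  [2, 0, 2/3]
  [0, 2/3, 0]
  [2/3, 0, 2/5],
b = (22/3, 16/5, 14/5).
Solving gives a_0 = 3, a_1 = 24/5, a_2 = 2, so
  g(x) = 2*x^2 + 24*x/5 + 3.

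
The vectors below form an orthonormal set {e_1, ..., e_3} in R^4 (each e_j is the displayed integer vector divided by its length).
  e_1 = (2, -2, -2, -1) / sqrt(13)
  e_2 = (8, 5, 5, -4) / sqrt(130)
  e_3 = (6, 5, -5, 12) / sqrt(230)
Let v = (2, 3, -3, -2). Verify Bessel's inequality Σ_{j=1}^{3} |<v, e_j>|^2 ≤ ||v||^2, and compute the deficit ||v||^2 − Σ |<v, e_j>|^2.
Σ |<v, e_j>|^2 = 198/23; ||v||^2 = 26; deficit = 400/23

Write each e_j = u_j / sqrt(<u_j, u_j>) where u_j is the displayed integer vector. Then <v, e_j> = <v, u_j> / sqrt(<u_j, u_j>), so |<v, e_j>|^2 = <v, u_j>^2 / <u_j, u_j>.
Coefficients: <v, e_1> = 6/sqrt(13), <v, e_2> = 24/sqrt(130), <v, e_3> = 18/sqrt(230).
Square and sum: Σ |<v, e_j>|^2 = 198/23.
Compute ||v||^2 = v·v = 26.
Deficit = 26 − 198/23 = 400/23 ≥ 0, confirming Bessel's inequality. (The deficit equals ||v − Σ <v,e_j> e_j||^2, the squared distance from v to span{e_j}.)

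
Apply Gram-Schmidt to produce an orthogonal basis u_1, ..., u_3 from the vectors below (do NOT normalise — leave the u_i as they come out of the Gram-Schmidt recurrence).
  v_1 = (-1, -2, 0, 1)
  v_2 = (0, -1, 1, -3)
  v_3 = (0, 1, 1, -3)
Orthogonal basis:
  u_1 = (-1, -2, 0, 1)
  u_2 = (-1/6, -4/3, 1, -17/6)
  u_3 = (-46/65, 22/65, 16/65, -2/65)

Apply the Gram-Schmidt recurrence
  u_1 = v_1
  u_i = v_i − Σ_{j<i} ((v_i · u_j) / (u_j · u_j)) · u_j.

Step by step this gives:
  u_1 = (-1, -2, 0, 1)
  u_2 = (-1/6, -4/3, 1, -17/6)
  u_3 = (-46/65, 22/65, 16/65, -2/65)

Orthogonality check:
  u_2 · u_1 = 0 (should be 0)
  u_3 · u_1 = 0 (should be 0)
  u_3 · u_2 = 0 (should be 0)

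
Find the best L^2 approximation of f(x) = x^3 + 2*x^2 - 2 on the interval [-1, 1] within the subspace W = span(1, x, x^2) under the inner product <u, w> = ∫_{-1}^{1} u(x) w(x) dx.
g(x) = 2*x^2 + 3*x/5 - 2

The best approximation g ∈ W is the orthogonal projection of f onto W. Writing g = a_0 + a_1 x + a_2 x^2, the coefficients solve the normal equations G · a = b where
  G_{ij} = <φ_i, φ_j> and b_i = <f, φ_i>, with φ_0 = 1, φ_1 = x, φ_2 = x^2.
G =
  [2, 0, 2/3]
  [0, 2/3, 0]
  [2/3, 0, 2/5],
b = (-8/3, 2/5, -8/15).
Solving gives a_0 = -2, a_1 = 3/5, a_2 = 2, so
  g(x) = 2*x^2 + 3*x/5 - 2.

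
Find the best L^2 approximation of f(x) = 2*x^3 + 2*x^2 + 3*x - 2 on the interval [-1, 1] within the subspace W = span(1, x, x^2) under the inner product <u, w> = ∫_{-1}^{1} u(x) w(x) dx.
g(x) = 2*x^2 + 21*x/5 - 2

The best approximation g ∈ W is the orthogonal projection of f onto W. Writing g = a_0 + a_1 x + a_2 x^2, the coefficients solve the normal equations G · a = b where
  G_{ij} = <φ_i, φ_j> and b_i = <f, φ_i>, with φ_0 = 1, φ_1 = x, φ_2 = x^2.
G =
  [2, 0, 2/3]
  [0, 2/3, 0]
  [2/3, 0, 2/5],
b = (-8/3, 14/5, -8/15).
Solving gives a_0 = -2, a_1 = 21/5, a_2 = 2, so
  g(x) = 2*x^2 + 21*x/5 - 2.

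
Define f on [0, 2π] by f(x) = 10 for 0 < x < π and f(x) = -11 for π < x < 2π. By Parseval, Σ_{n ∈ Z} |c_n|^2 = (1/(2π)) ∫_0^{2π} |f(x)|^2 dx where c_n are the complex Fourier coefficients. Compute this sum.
Σ |c_n|^2 = 221/2

Parseval equates the L^2 energy of f (normalised by 1/(2π)) with the ℓ^2 sum of its Fourier coefficients: (1/(2π)) ∫_0^{2π} |f|^2 = Σ |c_n|^2.
Compute the left side: (1/(2π)) [∫_0^π 10^2 dx + ∫_π^{2π} (-11)^2 dx] = (1/(2π)) · (100π + 121π) = (100 + 121)/2 = 221/2.
So Σ_{n ∈ Z} |c_n|^2 = 221/2.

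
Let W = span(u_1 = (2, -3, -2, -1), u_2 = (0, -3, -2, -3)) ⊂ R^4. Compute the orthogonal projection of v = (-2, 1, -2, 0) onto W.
proj_W(v) = (-41/35, 12/35, 8/35, -29/35)

Set up U = [u_1 | ... | u_2] ∈ R^(4×2). The projector onto W = col(U) is P = U (U^T U)^(-1) U^T.
Compute U^T U =
  [18, 16]
  [16, 22],
and U^T v = (-3, 1).
Solve U^T U · c = U^T v for the coefficients: c = (-41/70, 33/70). The projection is proj_W(v) = U c.
Check: (v - proj_W(v)) · u_1 = 0  (should be 0).
Check: (v - proj_W(v)) · u_2 = 0  (should be 0).
Result: proj_W(v) = (-41/35, 12/35, 8/35, -29/35).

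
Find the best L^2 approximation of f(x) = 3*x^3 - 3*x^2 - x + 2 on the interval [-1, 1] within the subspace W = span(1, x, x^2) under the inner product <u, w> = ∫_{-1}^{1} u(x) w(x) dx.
g(x) = -3*x^2 + 4*x/5 + 2

The best approximation g ∈ W is the orthogonal projection of f onto W. Writing g = a_0 + a_1 x + a_2 x^2, the coefficients solve the normal equations G · a = b where
  G_{ij} = <φ_i, φ_j> and b_i = <f, φ_i>, with φ_0 = 1, φ_1 = x, φ_2 = x^2.
G =
  [2, 0, 2/3]
  [0, 2/3, 0]
  [2/3, 0, 2/5],
b = (2, 8/15, 2/15).
Solving gives a_0 = 2, a_1 = 4/5, a_2 = -3, so
  g(x) = -3*x^2 + 4*x/5 + 2.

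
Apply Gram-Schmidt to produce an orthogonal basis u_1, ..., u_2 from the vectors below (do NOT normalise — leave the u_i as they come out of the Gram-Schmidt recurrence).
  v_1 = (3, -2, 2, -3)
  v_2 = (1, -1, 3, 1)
Orthogonal basis:
  u_1 = (3, -2, 2, -3)
  u_2 = (1/13, -5/13, 31/13, 25/13)

Apply the Gram-Schmidt recurrence
  u_1 = v_1
  u_i = v_i − Σ_{j<i} ((v_i · u_j) / (u_j · u_j)) · u_j.

Step by step this gives:
  u_1 = (3, -2, 2, -3)
  u_2 = (1/13, -5/13, 31/13, 25/13)

Orthogonality check:
  u_2 · u_1 = 0 (should be 0)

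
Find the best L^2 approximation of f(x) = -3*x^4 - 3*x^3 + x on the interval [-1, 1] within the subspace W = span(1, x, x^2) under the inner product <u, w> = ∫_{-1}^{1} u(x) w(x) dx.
g(x) = -18*x^2/7 - 4*x/5 + 9/35

The best approximation g ∈ W is the orthogonal projection of f onto W. Writing g = a_0 + a_1 x + a_2 x^2, the coefficients solve the normal equations G · a = b where
  G_{ij} = <φ_i, φ_j> and b_i = <f, φ_i>, with φ_0 = 1, φ_1 = x, φ_2 = x^2.
G =
  [2, 0, 2/3]
  [0, 2/3, 0]
  [2/3, 0, 2/5],
b = (-6/5, -8/15, -6/7).
Solving gives a_0 = 9/35, a_1 = -4/5, a_2 = -18/7, so
  g(x) = -18*x^2/7 - 4*x/5 + 9/35.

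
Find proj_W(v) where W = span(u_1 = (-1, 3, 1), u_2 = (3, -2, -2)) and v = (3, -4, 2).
proj_W(v) = (13/11, -39/11, -13/11)

Set up U = [u_1 | ... | u_2] ∈ R^(3×2). The projector onto W = col(U) is P = U (U^T U)^(-1) U^T.
Compute U^T U =
  [11, -11]
  [-11, 17],
and U^T v = (-13, 13).
Solve U^T U · c = U^T v for the coefficients: c = (-13/11, 0). The projection is proj_W(v) = U c.
Check: (v - proj_W(v)) · u_1 = 0  (should be 0).
Check: (v - proj_W(v)) · u_2 = 0  (should be 0).
Result: proj_W(v) = (13/11, -39/11, -13/11).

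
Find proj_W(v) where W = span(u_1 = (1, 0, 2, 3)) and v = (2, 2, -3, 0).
proj_W(v) = (-2/7, 0, -4/7, -6/7)

Set up U = [u_1 | ... | u_1] ∈ R^(4×1). The projector onto W = col(U) is P = U (U^T U)^(-1) U^T.
Compute U^T U =
  [14],
and U^T v = (-4).
Solve U^T U · c = U^T v for the coefficients: c = (-2/7). The projection is proj_W(v) = U c.
Check: (v - proj_W(v)) · u_1 = 0  (should be 0).
Result: proj_W(v) = (-2/7, 0, -4/7, -6/7).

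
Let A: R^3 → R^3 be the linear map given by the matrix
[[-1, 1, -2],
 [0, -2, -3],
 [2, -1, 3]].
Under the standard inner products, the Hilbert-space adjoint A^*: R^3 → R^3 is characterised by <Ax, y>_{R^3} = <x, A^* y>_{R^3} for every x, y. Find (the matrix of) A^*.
A^* = A^T =
[[-1, 0, 2],
 [1, -2, -1],
 [-2, -3, 3]]

For real matrices with standard dot products, the defining identity <Ax, y> = <x, A^* y> gives (Ax)^T y = x^T (A^*) y, i.e. x^T A^T y = x^T (A^*) y. Since this holds for all x, y, we must have A^* = A^T. Therefore
A^* =
[[-1, 0, 2],
 [1, -2, -1],
 [-2, -3, 3]].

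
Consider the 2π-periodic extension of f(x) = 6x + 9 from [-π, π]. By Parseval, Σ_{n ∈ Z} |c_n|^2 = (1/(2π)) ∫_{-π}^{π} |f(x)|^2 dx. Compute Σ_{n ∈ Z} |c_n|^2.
Σ |c_n|^2 = 12π^2 + 81

Expand and integrate term by term over [-π, π]:
  ∫ (6x)^2 dx = 36·(2π^3/3); ∫ 2·6·(9)·x dx = 0 (odd integrand); ∫ 9^2 dx = 81·2π.
So (1/(2π)) ∫_{-π}^{π} (6x + 9)^2 dx = 36π^2/3 + 81 = 12π^2 + 81.
Parseval ⇒ Σ |c_n|^2 = 12π^2 + 81.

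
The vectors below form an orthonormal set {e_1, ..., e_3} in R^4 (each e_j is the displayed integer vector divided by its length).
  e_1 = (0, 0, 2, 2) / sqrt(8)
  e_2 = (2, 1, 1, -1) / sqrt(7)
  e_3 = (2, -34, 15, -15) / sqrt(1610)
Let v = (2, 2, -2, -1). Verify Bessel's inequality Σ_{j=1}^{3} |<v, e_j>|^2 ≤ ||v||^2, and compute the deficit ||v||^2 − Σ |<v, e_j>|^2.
Σ |<v, e_j>|^2 = 1374/115; ||v||^2 = 13; deficit = 121/115

Write each e_j = u_j / sqrt(<u_j, u_j>) where u_j is the displayed integer vector. Then <v, e_j> = <v, u_j> / sqrt(<u_j, u_j>), so |<v, e_j>|^2 = <v, u_j>^2 / <u_j, u_j>.
Coefficients: <v, e_1> = -6/sqrt(8), <v, e_2> = 5/sqrt(7), <v, e_3> = -79/sqrt(1610).
Square and sum: Σ |<v, e_j>|^2 = 1374/115.
Compute ||v||^2 = v·v = 13.
Deficit = 13 − 1374/115 = 121/115 ≥ 0, confirming Bessel's inequality. (The deficit equals ||v − Σ <v,e_j> e_j||^2, the squared distance from v to span{e_j}.)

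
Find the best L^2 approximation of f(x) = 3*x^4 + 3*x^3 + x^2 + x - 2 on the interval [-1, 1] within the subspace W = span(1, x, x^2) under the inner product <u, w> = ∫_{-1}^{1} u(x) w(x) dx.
g(x) = 25*x^2/7 + 14*x/5 - 79/35

The best approximation g ∈ W is the orthogonal projection of f onto W. Writing g = a_0 + a_1 x + a_2 x^2, the coefficients solve the normal equations G · a = b where
  G_{ij} = <φ_i, φ_j> and b_i = <f, φ_i>, with φ_0 = 1, φ_1 = x, φ_2 = x^2.
G =
  [2, 0, 2/3]
  [0, 2/3, 0]
  [2/3, 0, 2/5],
b = (-32/15, 28/15, -8/105).
Solving gives a_0 = -79/35, a_1 = 14/5, a_2 = 25/7, so
  g(x) = 25*x^2/7 + 14*x/5 - 79/35.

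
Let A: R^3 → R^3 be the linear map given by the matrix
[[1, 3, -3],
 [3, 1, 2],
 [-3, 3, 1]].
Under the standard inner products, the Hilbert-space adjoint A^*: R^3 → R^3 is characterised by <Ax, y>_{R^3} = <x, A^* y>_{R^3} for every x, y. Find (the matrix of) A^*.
A^* = A^T =
[[1, 3, -3],
 [3, 1, 3],
 [-3, 2, 1]]

For real matrices with standard dot products, the defining identity <Ax, y> = <x, A^* y> gives (Ax)^T y = x^T (A^*) y, i.e. x^T A^T y = x^T (A^*) y. Since this holds for all x, y, we must have A^* = A^T. Therefore
A^* =
[[1, 3, -3],
 [3, 1, 3],
 [-3, 2, 1]].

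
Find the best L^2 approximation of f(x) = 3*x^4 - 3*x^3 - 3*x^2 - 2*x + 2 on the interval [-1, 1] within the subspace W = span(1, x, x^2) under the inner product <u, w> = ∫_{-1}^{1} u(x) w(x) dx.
g(x) = -3*x^2/7 - 19*x/5 + 61/35

The best approximation g ∈ W is the orthogonal projection of f onto W. Writing g = a_0 + a_1 x + a_2 x^2, the coefficients solve the normal equations G · a = b where
  G_{ij} = <φ_i, φ_j> and b_i = <f, φ_i>, with φ_0 = 1, φ_1 = x, φ_2 = x^2.
G =
  [2, 0, 2/3]
  [0, 2/3, 0]
  [2/3, 0, 2/5],
b = (16/5, -38/15, 104/105).
Solving gives a_0 = 61/35, a_1 = -19/5, a_2 = -3/7, so
  g(x) = -3*x^2/7 - 19*x/5 + 61/35.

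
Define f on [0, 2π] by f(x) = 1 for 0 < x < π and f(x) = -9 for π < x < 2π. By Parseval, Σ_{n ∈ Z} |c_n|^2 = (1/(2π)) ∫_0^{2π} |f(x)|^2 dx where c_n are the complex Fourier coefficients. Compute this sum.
Σ |c_n|^2 = 41

Parseval equates the L^2 energy of f (normalised by 1/(2π)) with the ℓ^2 sum of its Fourier coefficients: (1/(2π)) ∫_0^{2π} |f|^2 = Σ |c_n|^2.
Compute the left side: (1/(2π)) [∫_0^π 1^2 dx + ∫_π^{2π} (-9)^2 dx] = (1/(2π)) · (1π + 81π) = (1 + 81)/2 = 41.
So Σ_{n ∈ Z} |c_n|^2 = 41.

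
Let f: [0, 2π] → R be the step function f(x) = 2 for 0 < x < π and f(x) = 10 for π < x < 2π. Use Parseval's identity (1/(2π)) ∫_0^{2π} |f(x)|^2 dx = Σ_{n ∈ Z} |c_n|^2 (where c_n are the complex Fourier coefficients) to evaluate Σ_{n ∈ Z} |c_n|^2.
Σ |c_n|^2 = 52

Parseval equates the L^2 energy of f (normalised by 1/(2π)) with the ℓ^2 sum of its Fourier coefficients: (1/(2π)) ∫_0^{2π} |f|^2 = Σ |c_n|^2.
Compute the left side: (1/(2π)) [∫_0^π 2^2 dx + ∫_π^{2π} 10^2 dx] = (1/(2π)) · (4π + 100π) = (4 + 100)/2 = 52.
So Σ_{n ∈ Z} |c_n|^2 = 52.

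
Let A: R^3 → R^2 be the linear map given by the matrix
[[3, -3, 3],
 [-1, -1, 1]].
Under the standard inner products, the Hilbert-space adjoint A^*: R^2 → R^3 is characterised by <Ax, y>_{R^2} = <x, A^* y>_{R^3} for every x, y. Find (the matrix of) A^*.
A^* = A^T =
[[3, -1],
 [-3, -1],
 [3, 1]]

For real matrices with standard dot products, the defining identity <Ax, y> = <x, A^* y> gives (Ax)^T y = x^T (A^*) y, i.e. x^T A^T y = x^T (A^*) y. Since this holds for all x, y, we must have A^* = A^T. Therefore
A^* =
[[3, -1],
 [-3, -1],
 [3, 1]].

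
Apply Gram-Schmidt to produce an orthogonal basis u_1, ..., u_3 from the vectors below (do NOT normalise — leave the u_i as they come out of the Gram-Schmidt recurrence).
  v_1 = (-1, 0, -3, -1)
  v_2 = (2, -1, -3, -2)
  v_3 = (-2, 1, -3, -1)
Orthogonal basis:
  u_1 = (-1, 0, -3, -1)
  u_2 = (31/11, -1, -6/11, -13/11)
  u_3 = (4/39, 25/39, 1/13, -1/3)

Apply the Gram-Schmidt recurrence
  u_1 = v_1
  u_i = v_i − Σ_{j<i} ((v_i · u_j) / (u_j · u_j)) · u_j.

Step by step this gives:
  u_1 = (-1, 0, -3, -1)
  u_2 = (31/11, -1, -6/11, -13/11)
  u_3 = (4/39, 25/39, 1/13, -1/3)

Orthogonality check:
  u_2 · u_1 = 0 (should be 0)
  u_3 · u_1 = 0 (should be 0)
  u_3 · u_2 = 0 (should be 0)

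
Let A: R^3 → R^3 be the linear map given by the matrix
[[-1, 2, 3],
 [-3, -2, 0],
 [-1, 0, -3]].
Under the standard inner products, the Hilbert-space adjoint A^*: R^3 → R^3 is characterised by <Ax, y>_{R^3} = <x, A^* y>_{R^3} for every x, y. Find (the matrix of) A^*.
A^* = A^T =
[[-1, -3, -1],
 [2, -2, 0],
 [3, 0, -3]]

For real matrices with standard dot products, the defining identity <Ax, y> = <x, A^* y> gives (Ax)^T y = x^T (A^*) y, i.e. x^T A^T y = x^T (A^*) y. Since this holds for all x, y, we must have A^* = A^T. Therefore
A^* =
[[-1, -3, -1],
 [2, -2, 0],
 [3, 0, -3]].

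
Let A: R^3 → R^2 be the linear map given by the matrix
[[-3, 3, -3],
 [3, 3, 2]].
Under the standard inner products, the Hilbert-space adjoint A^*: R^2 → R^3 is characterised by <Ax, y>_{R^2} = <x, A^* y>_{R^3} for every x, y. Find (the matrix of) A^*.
A^* = A^T =
[[-3, 3],
 [3, 3],
 [-3, 2]]

For real matrices with standard dot products, the defining identity <Ax, y> = <x, A^* y> gives (Ax)^T y = x^T (A^*) y, i.e. x^T A^T y = x^T (A^*) y. Since this holds for all x, y, we must have A^* = A^T. Therefore
A^* =
[[-3, 3],
 [3, 3],
 [-3, 2]].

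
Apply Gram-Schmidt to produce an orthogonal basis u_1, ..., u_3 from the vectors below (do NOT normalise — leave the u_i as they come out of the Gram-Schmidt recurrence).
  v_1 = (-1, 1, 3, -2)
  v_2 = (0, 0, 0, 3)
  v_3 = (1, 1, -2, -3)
Orthogonal basis:
  u_1 = (-1, 1, 3, -2)
  u_2 = (-2/5, 2/5, 6/5, 11/5)
  u_3 = (5/11, 17/11, -4/11, 0)

Apply the Gram-Schmidt recurrence
  u_1 = v_1
  u_i = v_i − Σ_{j<i} ((v_i · u_j) / (u_j · u_j)) · u_j.

Step by step this gives:
  u_1 = (-1, 1, 3, -2)
  u_2 = (-2/5, 2/5, 6/5, 11/5)
  u_3 = (5/11, 17/11, -4/11, 0)

Orthogonality check:
  u_2 · u_1 = 0 (should be 0)
  u_3 · u_1 = 0 (should be 0)
  u_3 · u_2 = 0 (should be 0)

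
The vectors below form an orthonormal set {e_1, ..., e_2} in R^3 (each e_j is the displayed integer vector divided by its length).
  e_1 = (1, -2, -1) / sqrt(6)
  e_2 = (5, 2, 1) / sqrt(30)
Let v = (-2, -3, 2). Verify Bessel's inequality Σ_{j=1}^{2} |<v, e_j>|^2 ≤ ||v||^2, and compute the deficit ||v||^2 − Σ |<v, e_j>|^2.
Σ |<v, e_j>|^2 = 36/5; ||v||^2 = 17; deficit = 49/5

Write each e_j = u_j / sqrt(<u_j, u_j>) where u_j is the displayed integer vector. Then <v, e_j> = <v, u_j> / sqrt(<u_j, u_j>), so |<v, e_j>|^2 = <v, u_j>^2 / <u_j, u_j>.
Coefficients: <v, e_1> = 2/sqrt(6), <v, e_2> = -14/sqrt(30).
Square and sum: Σ |<v, e_j>|^2 = 36/5.
Compute ||v||^2 = v·v = 17.
Deficit = 17 − 36/5 = 49/5 ≥ 0, confirming Bessel's inequality. (The deficit equals ||v − Σ <v,e_j> e_j||^2, the squared distance from v to span{e_j}.)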